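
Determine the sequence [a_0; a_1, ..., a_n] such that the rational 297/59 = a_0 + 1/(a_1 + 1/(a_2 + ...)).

Run the Euclidean algorithm on 297 and 59; the successive quotients are the partial quotients a_0, a_1, ... (each step inverts the fractional part left over by the previous one):
  297 = 5*59 + 2, so a_0 = 5.
  59 = 29*2 + 1, so a_1 = 29.
  2 = 2*1 + 0, so a_2 = 2.
The remainder reaches 0 after 3 divisions, so the expansion has 3 partial quotients, read off in order.

[5; 29, 2]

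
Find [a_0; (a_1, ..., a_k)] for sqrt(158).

[12; (1, 1, 3, 12, 3, 1, 1, 24)]

Write x_i = (sqrt(158) + m_i)/d_i with (m_0, d_0) = (0, 1). a_0 = floor(sqrt(158)) = 12, since 12^2 = 144 <= 158 < 169 = 13^2.
Iterate m_{i+1} = d_i*a_i - m_i, d_{i+1} = (158 - m_{i+1}^2)/d_i, a_{i+1} = floor((a_0 + m_{i+1})/d_{i+1}):
  m_1 = 1*12 - 0 = 12, d_1 = (158 - 12^2)/1 = 14/1 = 14, a_1 = floor((12 + 12)/14) = 1.
  m_2 = 14*1 - 12 = 2, d_2 = (158 - 2^2)/14 = 154/14 = 11, a_2 = floor((12 + 2)/11) = 1.
  m_3 = 11*1 - 2 = 9, d_3 = (158 - 9^2)/11 = 77/11 = 7, a_3 = floor((12 + 9)/7) = 3.
  m_4 = 7*3 - 9 = 12, d_4 = (158 - 12^2)/7 = 14/7 = 2, a_4 = floor((12 + 12)/2) = 12.
  m_5 = 2*12 - 12 = 12, d_5 = (158 - 12^2)/2 = 14/2 = 7, a_5 = floor((12 + 12)/7) = 3.
  m_6 = 7*3 - 12 = 9, d_6 = (158 - 9^2)/7 = 77/7 = 11, a_6 = floor((12 + 9)/11) = 1.
  m_7 = 11*1 - 9 = 2, d_7 = (158 - 2^2)/11 = 154/11 = 14, a_7 = floor((12 + 2)/14) = 1.
  m_8 = 14*1 - 2 = 12, d_8 = (158 - 12^2)/14 = 14/14 = 1, a_8 = floor((12 + 12)/1) = 24.
  m_9 = 1*24 - 12 = 12, d_9 = (158 - 12^2)/1 = 14/1 = 14: (m_9, d_9) = (m_1, d_1) = (12, 14), so from here the quotients repeat a_1, ..., a_8; the period length is 8.
Hence the expansion of sqrt(158) is a_0 = 12 followed by the repeating block 1, 1, 3, 12, 3, 1, 1, 24 (period 8).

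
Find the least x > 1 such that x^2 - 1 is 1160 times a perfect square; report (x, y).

First expand sqrt(1160) as a continued fraction. With x_i = (sqrt(1160) + m_i)/d_i and (m_0, d_0) = (0, 1): a_0 = floor(sqrt(1160)) = 34, since 34^2 = 1156 <= 1160 < 1225 = 35^2.
Iterate m_{i+1} = d_i*a_i - m_i, d_{i+1} = (1160 - m_{i+1}^2)/d_i, a_{i+1} = floor((a_0 + m_{i+1})/d_{i+1}):
  m_1 = 1*34 - 0 = 34, d_1 = (1160 - 34^2)/1 = 4/1 = 4, a_1 = floor((34 + 34)/4) = 17.
  m_2 = 4*17 - 34 = 34, d_2 = (1160 - 34^2)/4 = 4/4 = 1, a_2 = floor((34 + 34)/1) = 68.
  m_3 = 1*68 - 34 = 34, d_3 = (1160 - 34^2)/1 = 4/1 = 4: (m_3, d_3) = (m_1, d_1) = (34, 4), so from here the quotients repeat a_1, a_2; the period length is 2.
So sqrt(1160) = [34; (17, 68)] with period length k = 2.
k is even, so the fundamental solution of x^2 - 1160y^2 = 1 is (p_{k-1}, q_{k-1}) = (p_1, q_1); compute convergents through index 1.
Convergents (p_i = a_i*p_{i-1} + p_{i-2}, q_i = a_i*q_{i-1} + q_{i-2} with p_{-2}=0, p_{-1}=1, q_{-2}=1, q_{-1}=0):
  i=0: a_0=34, p_0 = 34*1 + 0 = 34, q_0 = 34*0 + 1 = 1.
  i=1: a_1=17, p_1 = 17*34 + 1 = 579, q_1 = 17*1 + 0 = 17.
Check: 579^2 - 1160*17^2 = 335241 - 335240 = 1, so (x, y) = (579, 17) solves the equation, and by the theorem it is the least positive solution.

(x, y) = (579, 17)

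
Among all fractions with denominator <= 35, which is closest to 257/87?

Expand x = 257/87 as a continued fraction with the Euclidean algorithm:
  257 = 2*87 + 83, so a_0 = 2.
  87 = 1*83 + 4, so a_1 = 1.
  83 = 20*4 + 3, so a_2 = 20.
  4 = 1*3 + 1, so a_3 = 1.
  3 = 3*1 + 0, so a_4 = 3.
so x = [2; 1, 20, 1, 3].
Convergents (p_i = a_i*p_{i-1} + p_{i-2}, q_i = a_i*q_{i-1} + q_{i-2} with p_{-2}=0, p_{-1}=1, q_{-2}=1, q_{-1}=0), until the denominator exceeds 35:
  i=0: a_0=2, p_0 = 2*1 + 0 = 2, q_0 = 2*0 + 1 = 1.
  i=1: a_1=1, p_1 = 1*2 + 1 = 3, q_1 = 1*1 + 0 = 1.
  i=2: a_2=20, p_2 = 20*3 + 2 = 62, q_2 = 20*1 + 1 = 21.
  i=3: a_3=1, p_3 = 1*62 + 3 = 65, q_3 = 1*21 + 1 = 22.
  i=4: a_4=3, p_4 = 3*65 + 62 = 257, q_4 = 3*22 + 21 = 87.
q_4 = 87 > 35, so the last convergent with denominator <= 35 is p_3/q_3 = 65/22.
The closest fraction with denominator <= 35 is either p_3/q_3 or the intermediate fraction (k*p_3 + p_2)/(k*q_3 + q_2) with the largest k >= 1 whose denominator stays <= 35; these approach x as k grows, and every other convergent or intermediate fraction in range is farther away.
Largest k: floor((35 - q_2)/q_3) = floor((35 - 21)/22) = 0.
Since k = 0, no intermediate fraction beyond p_3/q_3 has denominator <= 35, so the convergent 65/22 is the closest (its error is |257*22 - 65*87|/(87*22) = 1/1914).

65/22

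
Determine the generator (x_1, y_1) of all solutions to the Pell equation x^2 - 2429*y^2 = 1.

First expand sqrt(2429) as a continued fraction. With x_i = (sqrt(2429) + m_i)/d_i and (m_0, d_0) = (0, 1): a_0 = floor(sqrt(2429)) = 49, since 49^2 = 2401 <= 2429 < 2500 = 50^2.
Iterate m_{i+1} = d_i*a_i - m_i, d_{i+1} = (2429 - m_{i+1}^2)/d_i, a_{i+1} = floor((a_0 + m_{i+1})/d_{i+1}):
  m_1 = 1*49 - 0 = 49, d_1 = (2429 - 49^2)/1 = 28/1 = 28, a_1 = floor((49 + 49)/28) = 3.
  m_2 = 28*3 - 49 = 35, d_2 = (2429 - 35^2)/28 = 1204/28 = 43, a_2 = floor((49 + 35)/43) = 1.
  m_3 = 43*1 - 35 = 8, d_3 = (2429 - 8^2)/43 = 2365/43 = 55, a_3 = floor((49 + 8)/55) = 1.
  m_4 = 55*1 - 8 = 47, d_4 = (2429 - 47^2)/55 = 220/55 = 4, a_4 = floor((49 + 47)/4) = 24.
  m_5 = 4*24 - 47 = 49, d_5 = (2429 - 49^2)/4 = 28/4 = 7, a_5 = floor((49 + 49)/7) = 14.
  m_6 = 7*14 - 49 = 49, d_6 = (2429 - 49^2)/7 = 28/7 = 4, a_6 = floor((49 + 49)/4) = 24.
  m_7 = 4*24 - 49 = 47, d_7 = (2429 - 47^2)/4 = 220/4 = 55, a_7 = floor((49 + 47)/55) = 1.
  m_8 = 55*1 - 47 = 8, d_8 = (2429 - 8^2)/55 = 2365/55 = 43, a_8 = floor((49 + 8)/43) = 1.
  m_9 = 43*1 - 8 = 35, d_9 = (2429 - 35^2)/43 = 1204/43 = 28, a_9 = floor((49 + 35)/28) = 3.
  m_10 = 28*3 - 35 = 49, d_10 = (2429 - 49^2)/28 = 28/28 = 1, a_10 = floor((49 + 49)/1) = 98.
  m_11 = 1*98 - 49 = 49, d_11 = (2429 - 49^2)/1 = 28/1 = 28: (m_11, d_11) = (m_1, d_1) = (49, 28), so from here the quotients repeat a_1, ..., a_10; the period length is 10.
So sqrt(2429) = [49; (3, 1, 1, 24, 14, 24, 1, 1, 3, 98)] with period length k = 10.
k is even, so the fundamental solution of x^2 - 2429y^2 = 1 is (p_{k-1}, q_{k-1}) = (p_9, q_9); compute convergents through index 9.
Convergents (p_i = a_i*p_{i-1} + p_{i-2}, q_i = a_i*q_{i-1} + q_{i-2} with p_{-2}=0, p_{-1}=1, q_{-2}=1, q_{-1}=0):
  i=0: a_0=49, p_0 = 49*1 + 0 = 49, q_0 = 49*0 + 1 = 1.
  i=1: a_1=3, p_1 = 3*49 + 1 = 148, q_1 = 3*1 + 0 = 3.
  i=2: a_2=1, p_2 = 1*148 + 49 = 197, q_2 = 1*3 + 1 = 4.
  i=3: a_3=1, p_3 = 1*197 + 148 = 345, q_3 = 1*4 + 3 = 7.
  i=4: a_4=24, p_4 = 24*345 + 197 = 8477, q_4 = 24*7 + 4 = 172.
  i=5: a_5=14, p_5 = 14*8477 + 345 = 119023, q_5 = 14*172 + 7 = 2415.
  i=6: a_6=24, p_6 = 24*119023 + 8477 = 2865029, q_6 = 24*2415 + 172 = 58132.
  i=7: a_7=1, p_7 = 1*2865029 + 119023 = 2984052, q_7 = 1*58132 + 2415 = 60547.
  i=8: a_8=1, p_8 = 1*2984052 + 2865029 = 5849081, q_8 = 1*60547 + 58132 = 118679.
  i=9: a_9=3, p_9 = 3*5849081 + 2984052 = 20531295, q_9 = 3*118679 + 60547 = 416584.
Check: 20531295^2 - 2429*416584^2 = 421534074377025 - 421534074377024 = 1, so (x, y) = (20531295, 416584) solves the equation, and by the theorem it is the least positive solution.

(x, y) = (20531295, 416584)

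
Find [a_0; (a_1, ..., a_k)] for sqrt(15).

[3; (1, 6)]

Write x_i = (sqrt(15) + m_i)/d_i with (m_0, d_0) = (0, 1). a_0 = floor(sqrt(15)) = 3, since 3^2 = 9 <= 15 < 16 = 4^2.
Iterate m_{i+1} = d_i*a_i - m_i, d_{i+1} = (15 - m_{i+1}^2)/d_i, a_{i+1} = floor((a_0 + m_{i+1})/d_{i+1}):
  m_1 = 1*3 - 0 = 3, d_1 = (15 - 3^2)/1 = 6/1 = 6, a_1 = floor((3 + 3)/6) = 1.
  m_2 = 6*1 - 3 = 3, d_2 = (15 - 3^2)/6 = 6/6 = 1, a_2 = floor((3 + 3)/1) = 6.
  m_3 = 1*6 - 3 = 3, d_3 = (15 - 3^2)/1 = 6/1 = 6: (m_3, d_3) = (m_1, d_1) = (3, 6), so from here the quotients repeat a_1, a_2; the period length is 2.
Hence the expansion of sqrt(15) is a_0 = 3 followed by the repeating block 1, 6 (period 2).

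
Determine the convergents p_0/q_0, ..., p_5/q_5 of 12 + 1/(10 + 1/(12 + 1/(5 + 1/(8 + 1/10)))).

12/1, 121/10, 1464/121, 7441/615, 60992/5041, 617361/51025

Using the convergent recurrence p_i = a_i*p_{i-1} + p_{i-2}, q_i = a_i*q_{i-1} + q_{i-2} with p_{-2}=0, p_{-1}=1, q_{-2}=1, q_{-1}=0:
  i=0: a_0=12, p_0 = 12*1 + 0 = 12, q_0 = 12*0 + 1 = 1.
  i=1: a_1=10, p_1 = 10*12 + 1 = 121, q_1 = 10*1 + 0 = 10.
  i=2: a_2=12, p_2 = 12*121 + 12 = 1464, q_2 = 12*10 + 1 = 121.
  i=3: a_3=5, p_3 = 5*1464 + 121 = 7441, q_3 = 5*121 + 10 = 615.
  i=4: a_4=8, p_4 = 8*7441 + 1464 = 60992, q_4 = 8*615 + 121 = 5041.
  i=5: a_5=10, p_5 = 10*60992 + 7441 = 617361, q_5 = 10*5041 + 615 = 51025.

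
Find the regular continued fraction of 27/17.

[1; 1, 1, 2, 3]

Run the Euclidean algorithm on 27 and 17; the successive quotients are the partial quotients a_0, a_1, ... (each step inverts the fractional part left over by the previous one):
  27 = 1*17 + 10, so a_0 = 1.
  17 = 1*10 + 7, so a_1 = 1.
  10 = 1*7 + 3, so a_2 = 1.
  7 = 2*3 + 1, so a_3 = 2.
  3 = 3*1 + 0, so a_4 = 3.
The remainder reaches 0 after 5 divisions, so the expansion has 5 partial quotients, read off in order.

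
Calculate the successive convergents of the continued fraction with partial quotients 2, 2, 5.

Using the convergent recurrence p_i = a_i*p_{i-1} + p_{i-2}, q_i = a_i*q_{i-1} + q_{i-2} with p_{-2}=0, p_{-1}=1, q_{-2}=1, q_{-1}=0:
  i=0: a_0=2, p_0 = 2*1 + 0 = 2, q_0 = 2*0 + 1 = 1.
  i=1: a_1=2, p_1 = 2*2 + 1 = 5, q_1 = 2*1 + 0 = 2.
  i=2: a_2=5, p_2 = 5*5 + 2 = 27, q_2 = 5*2 + 1 = 11.

2/1, 5/2, 27/11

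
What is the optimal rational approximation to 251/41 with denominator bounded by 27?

153/25

Expand x = 251/41 as a continued fraction with the Euclidean algorithm:
  251 = 6*41 + 5, so a_0 = 6.
  41 = 8*5 + 1, so a_1 = 8.
  5 = 5*1 + 0, so a_2 = 5.
so x = [6; 8, 5].
Convergents (p_i = a_i*p_{i-1} + p_{i-2}, q_i = a_i*q_{i-1} + q_{i-2} with p_{-2}=0, p_{-1}=1, q_{-2}=1, q_{-1}=0), until the denominator exceeds 27:
  i=0: a_0=6, p_0 = 6*1 + 0 = 6, q_0 = 6*0 + 1 = 1.
  i=1: a_1=8, p_1 = 8*6 + 1 = 49, q_1 = 8*1 + 0 = 8.
  i=2: a_2=5, p_2 = 5*49 + 6 = 251, q_2 = 5*8 + 1 = 41.
q_2 = 41 > 27, so the last convergent with denominator <= 27 is p_1/q_1 = 49/8.
The closest fraction with denominator <= 27 is either p_1/q_1 or the intermediate fraction (k*p_1 + p_0)/(k*q_1 + q_0) with the largest k >= 1 whose denominator stays <= 27; these approach x as k grows, and every other convergent or intermediate fraction in range is farther away.
Largest k: floor((27 - q_0)/q_1) = floor((27 - 1)/8) = 3.
That gives (3*49 + 6)/(3*8 + 1) = 153/25.
Compare the errors: |x - 49/8| = |251*8 - 49*41|/(41*8) = 1/328, and |x - 153/25| = |251*25 - 153*41|/(41*25) = 2/1025.
Cross-multiplying, 2*328 = 656 < 1025 = 1*1025, so 2/1025 is smaller: the intermediate fraction 153/25 is closer to x than 49/8.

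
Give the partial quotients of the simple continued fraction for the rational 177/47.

Run the Euclidean algorithm on 177 and 47; the successive quotients are the partial quotients a_0, a_1, ... (each step inverts the fractional part left over by the previous one):
  177 = 3*47 + 36, so a_0 = 3.
  47 = 1*36 + 11, so a_1 = 1.
  36 = 3*11 + 3, so a_2 = 3.
  11 = 3*3 + 2, so a_3 = 3.
  3 = 1*2 + 1, so a_4 = 1.
  2 = 2*1 + 0, so a_5 = 2.
The remainder reaches 0 after 6 divisions, so the expansion has 6 partial quotients, read off in order.

[3; 1, 3, 3, 1, 2]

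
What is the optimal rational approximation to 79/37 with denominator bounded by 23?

47/22

Expand x = 79/37 as a continued fraction with the Euclidean algorithm:
  79 = 2*37 + 5, so a_0 = 2.
  37 = 7*5 + 2, so a_1 = 7.
  5 = 2*2 + 1, so a_2 = 2.
  2 = 2*1 + 0, so a_3 = 2.
so x = [2; 7, 2, 2].
Convergents (p_i = a_i*p_{i-1} + p_{i-2}, q_i = a_i*q_{i-1} + q_{i-2} with p_{-2}=0, p_{-1}=1, q_{-2}=1, q_{-1}=0), until the denominator exceeds 23:
  i=0: a_0=2, p_0 = 2*1 + 0 = 2, q_0 = 2*0 + 1 = 1.
  i=1: a_1=7, p_1 = 7*2 + 1 = 15, q_1 = 7*1 + 0 = 7.
  i=2: a_2=2, p_2 = 2*15 + 2 = 32, q_2 = 2*7 + 1 = 15.
  i=3: a_3=2, p_3 = 2*32 + 15 = 79, q_3 = 2*15 + 7 = 37.
q_3 = 37 > 23, so the last convergent with denominator <= 23 is p_2/q_2 = 32/15.
The closest fraction with denominator <= 23 is either p_2/q_2 or the intermediate fraction (k*p_2 + p_1)/(k*q_2 + q_1) with the largest k >= 1 whose denominator stays <= 23; these approach x as k grows, and every other convergent or intermediate fraction in range is farther away.
Largest k: floor((23 - q_1)/q_2) = floor((23 - 7)/15) = 1.
That gives (1*32 + 15)/(1*15 + 7) = 47/22.
Compare the errors: |x - 32/15| = |79*15 - 32*37|/(37*15) = 1/555, and |x - 47/22| = |79*22 - 47*37|/(37*22) = 1/814.
Cross-multiplying, 1*555 = 555 < 814 = 1*814, so 1/814 is smaller: the intermediate fraction 47/22 is closer to x than 32/15.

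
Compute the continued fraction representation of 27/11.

[2; 2, 5]

Run the Euclidean algorithm on 27 and 11; the successive quotients are the partial quotients a_0, a_1, ... (each step inverts the fractional part left over by the previous one):
  27 = 2*11 + 5, so a_0 = 2.
  11 = 2*5 + 1, so a_1 = 2.
  5 = 5*1 + 0, so a_2 = 5.
The remainder reaches 0 after 3 divisions, so the expansion has 3 partial quotients, read off in order.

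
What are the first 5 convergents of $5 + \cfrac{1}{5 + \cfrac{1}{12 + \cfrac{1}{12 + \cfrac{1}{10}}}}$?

Using the convergent recurrence p_i = a_i*p_{i-1} + p_{i-2}, q_i = a_i*q_{i-1} + q_{i-2} with p_{-2}=0, p_{-1}=1, q_{-2}=1, q_{-1}=0:
  i=0: a_0=5, p_0 = 5*1 + 0 = 5, q_0 = 5*0 + 1 = 1.
  i=1: a_1=5, p_1 = 5*5 + 1 = 26, q_1 = 5*1 + 0 = 5.
  i=2: a_2=12, p_2 = 12*26 + 5 = 317, q_2 = 12*5 + 1 = 61.
  i=3: a_3=12, p_3 = 12*317 + 26 = 3830, q_3 = 12*61 + 5 = 737.
  i=4: a_4=10, p_4 = 10*3830 + 317 = 38617, q_4 = 10*737 + 61 = 7431.

5/1, 26/5, 317/61, 3830/737, 38617/7431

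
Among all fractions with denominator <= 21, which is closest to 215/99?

Expand x = 215/99 as a continued fraction with the Euclidean algorithm:
  215 = 2*99 + 17, so a_0 = 2.
  99 = 5*17 + 14, so a_1 = 5.
  17 = 1*14 + 3, so a_2 = 1.
  14 = 4*3 + 2, so a_3 = 4.
  3 = 1*2 + 1, so a_4 = 1.
  2 = 2*1 + 0, so a_5 = 2.
so x = [2; 5, 1, 4, 1, 2].
Convergents (p_i = a_i*p_{i-1} + p_{i-2}, q_i = a_i*q_{i-1} + q_{i-2} with p_{-2}=0, p_{-1}=1, q_{-2}=1, q_{-1}=0), until the denominator exceeds 21:
  i=0: a_0=2, p_0 = 2*1 + 0 = 2, q_0 = 2*0 + 1 = 1.
  i=1: a_1=5, p_1 = 5*2 + 1 = 11, q_1 = 5*1 + 0 = 5.
  i=2: a_2=1, p_2 = 1*11 + 2 = 13, q_2 = 1*5 + 1 = 6.
  i=3: a_3=4, p_3 = 4*13 + 11 = 63, q_3 = 4*6 + 5 = 29.
q_3 = 29 > 21, so the last convergent with denominator <= 21 is p_2/q_2 = 13/6.
The closest fraction with denominator <= 21 is either p_2/q_2 or the intermediate fraction (k*p_2 + p_1)/(k*q_2 + q_1) with the largest k >= 1 whose denominator stays <= 21; these approach x as k grows, and every other convergent or intermediate fraction in range is farther away.
Largest k: floor((21 - q_1)/q_2) = floor((21 - 5)/6) = 2.
That gives (2*13 + 11)/(2*6 + 5) = 37/17.
Compare the errors: |x - 13/6| = |215*6 - 13*99|/(99*6) = 3/594, and |x - 37/17| = |215*17 - 37*99|/(99*17) = 8/1683.
Cross-multiplying, 8*594 = 4752 < 5049 = 3*1683, so 8/1683 is smaller: the intermediate fraction 37/17 is closer to x than 13/6.

37/17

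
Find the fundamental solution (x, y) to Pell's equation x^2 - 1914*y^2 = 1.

(x, y) = (175, 4)

First expand sqrt(1914) as a continued fraction. With x_i = (sqrt(1914) + m_i)/d_i and (m_0, d_0) = (0, 1): a_0 = floor(sqrt(1914)) = 43, since 43^2 = 1849 <= 1914 < 1936 = 44^2.
Iterate m_{i+1} = d_i*a_i - m_i, d_{i+1} = (1914 - m_{i+1}^2)/d_i, a_{i+1} = floor((a_0 + m_{i+1})/d_{i+1}):
  m_1 = 1*43 - 0 = 43, d_1 = (1914 - 43^2)/1 = 65/1 = 65, a_1 = floor((43 + 43)/65) = 1.
  m_2 = 65*1 - 43 = 22, d_2 = (1914 - 22^2)/65 = 1430/65 = 22, a_2 = floor((43 + 22)/22) = 2.
  m_3 = 22*2 - 22 = 22, d_3 = (1914 - 22^2)/22 = 1430/22 = 65, a_3 = floor((43 + 22)/65) = 1.
  m_4 = 65*1 - 22 = 43, d_4 = (1914 - 43^2)/65 = 65/65 = 1, a_4 = floor((43 + 43)/1) = 86.
  m_5 = 1*86 - 43 = 43, d_5 = (1914 - 43^2)/1 = 65/1 = 65: (m_5, d_5) = (m_1, d_1) = (43, 65), so from here the quotients repeat a_1, ..., a_4; the period length is 4.
So sqrt(1914) = [43; (1, 2, 1, 86)] with period length k = 4.
k is even, so the fundamental solution of x^2 - 1914y^2 = 1 is (p_{k-1}, q_{k-1}) = (p_3, q_3); compute convergents through index 3.
Convergents (p_i = a_i*p_{i-1} + p_{i-2}, q_i = a_i*q_{i-1} + q_{i-2} with p_{-2}=0, p_{-1}=1, q_{-2}=1, q_{-1}=0):
  i=0: a_0=43, p_0 = 43*1 + 0 = 43, q_0 = 43*0 + 1 = 1.
  i=1: a_1=1, p_1 = 1*43 + 1 = 44, q_1 = 1*1 + 0 = 1.
  i=2: a_2=2, p_2 = 2*44 + 43 = 131, q_2 = 2*1 + 1 = 3.
  i=3: a_3=1, p_3 = 1*131 + 44 = 175, q_3 = 1*3 + 1 = 4.
Check: 175^2 - 1914*4^2 = 30625 - 30624 = 1, so (x, y) = (175, 4) solves the equation, and by the theorem it is the least positive solution.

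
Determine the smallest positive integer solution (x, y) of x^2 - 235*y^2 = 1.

First expand sqrt(235) as a continued fraction. With x_i = (sqrt(235) + m_i)/d_i and (m_0, d_0) = (0, 1): a_0 = floor(sqrt(235)) = 15, since 15^2 = 225 <= 235 < 256 = 16^2.
Iterate m_{i+1} = d_i*a_i - m_i, d_{i+1} = (235 - m_{i+1}^2)/d_i, a_{i+1} = floor((a_0 + m_{i+1})/d_{i+1}):
  m_1 = 1*15 - 0 = 15, d_1 = (235 - 15^2)/1 = 10/1 = 10, a_1 = floor((15 + 15)/10) = 3.
  m_2 = 10*3 - 15 = 15, d_2 = (235 - 15^2)/10 = 10/10 = 1, a_2 = floor((15 + 15)/1) = 30.
  m_3 = 1*30 - 15 = 15, d_3 = (235 - 15^2)/1 = 10/1 = 10: (m_3, d_3) = (m_1, d_1) = (15, 10), so from here the quotients repeat a_1, a_2; the period length is 2.
So sqrt(235) = [15; (3, 30)] with period length k = 2.
k is even, so the fundamental solution of x^2 - 235y^2 = 1 is (p_{k-1}, q_{k-1}) = (p_1, q_1); compute convergents through index 1.
Convergents (p_i = a_i*p_{i-1} + p_{i-2}, q_i = a_i*q_{i-1} + q_{i-2} with p_{-2}=0, p_{-1}=1, q_{-2}=1, q_{-1}=0):
  i=0: a_0=15, p_0 = 15*1 + 0 = 15, q_0 = 15*0 + 1 = 1.
  i=1: a_1=3, p_1 = 3*15 + 1 = 46, q_1 = 3*1 + 0 = 3.
Check: 46^2 - 235*3^2 = 2116 - 2115 = 1, so (x, y) = (46, 3) solves the equation, and by the theorem it is the least positive solution.

(x, y) = (46, 3)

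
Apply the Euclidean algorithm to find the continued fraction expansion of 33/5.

[6; 1, 1, 2]

Run the Euclidean algorithm on 33 and 5; the successive quotients are the partial quotients a_0, a_1, ... (each step inverts the fractional part left over by the previous one):
  33 = 6*5 + 3, so a_0 = 6.
  5 = 1*3 + 2, so a_1 = 1.
  3 = 1*2 + 1, so a_2 = 1.
  2 = 2*1 + 0, so a_3 = 2.
The remainder reaches 0 after 4 divisions, so the expansion has 4 partial quotients, read off in order.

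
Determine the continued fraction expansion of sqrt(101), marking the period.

[10; (20)]

Write x_i = (sqrt(101) + m_i)/d_i with (m_0, d_0) = (0, 1). a_0 = floor(sqrt(101)) = 10, since 10^2 = 100 <= 101 < 121 = 11^2.
Iterate m_{i+1} = d_i*a_i - m_i, d_{i+1} = (101 - m_{i+1}^2)/d_i, a_{i+1} = floor((a_0 + m_{i+1})/d_{i+1}):
  m_1 = 1*10 - 0 = 10, d_1 = (101 - 10^2)/1 = 1/1 = 1, a_1 = floor((10 + 10)/1) = 20.
  m_2 = 1*20 - 10 = 10, d_2 = (101 - 10^2)/1 = 1/1 = 1: (m_2, d_2) = (m_1, d_1) = (10, 1), so from here the quotient a_1 repeats; the period length is 1.
Hence the expansion of sqrt(101) is a_0 = 10 followed by the repeating block 20 (period 1).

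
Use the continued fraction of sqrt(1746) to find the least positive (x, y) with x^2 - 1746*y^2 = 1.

(x, y) = (76049, 1820)

First expand sqrt(1746) as a continued fraction. With x_i = (sqrt(1746) + m_i)/d_i and (m_0, d_0) = (0, 1): a_0 = floor(sqrt(1746)) = 41, since 41^2 = 1681 <= 1746 < 1764 = 42^2.
Iterate m_{i+1} = d_i*a_i - m_i, d_{i+1} = (1746 - m_{i+1}^2)/d_i, a_{i+1} = floor((a_0 + m_{i+1})/d_{i+1}):
  m_1 = 1*41 - 0 = 41, d_1 = (1746 - 41^2)/1 = 65/1 = 65, a_1 = floor((41 + 41)/65) = 1.
  m_2 = 65*1 - 41 = 24, d_2 = (1746 - 24^2)/65 = 1170/65 = 18, a_2 = floor((41 + 24)/18) = 3.
  m_3 = 18*3 - 24 = 30, d_3 = (1746 - 30^2)/18 = 846/18 = 47, a_3 = floor((41 + 30)/47) = 1.
  m_4 = 47*1 - 30 = 17, d_4 = (1746 - 17^2)/47 = 1457/47 = 31, a_4 = floor((41 + 17)/31) = 1.
  m_5 = 31*1 - 17 = 14, d_5 = (1746 - 14^2)/31 = 1550/31 = 50, a_5 = floor((41 + 14)/50) = 1.
  m_6 = 50*1 - 14 = 36, d_6 = (1746 - 36^2)/50 = 450/50 = 9, a_6 = floor((41 + 36)/9) = 8.
  m_7 = 9*8 - 36 = 36, d_7 = (1746 - 36^2)/9 = 450/9 = 50, a_7 = floor((41 + 36)/50) = 1.
  m_8 = 50*1 - 36 = 14, d_8 = (1746 - 14^2)/50 = 1550/50 = 31, a_8 = floor((41 + 14)/31) = 1.
  m_9 = 31*1 - 14 = 17, d_9 = (1746 - 17^2)/31 = 1457/31 = 47, a_9 = floor((41 + 17)/47) = 1.
  m_10 = 47*1 - 17 = 30, d_10 = (1746 - 30^2)/47 = 846/47 = 18, a_10 = floor((41 + 30)/18) = 3.
  m_11 = 18*3 - 30 = 24, d_11 = (1746 - 24^2)/18 = 1170/18 = 65, a_11 = floor((41 + 24)/65) = 1.
  m_12 = 65*1 - 24 = 41, d_12 = (1746 - 41^2)/65 = 65/65 = 1, a_12 = floor((41 + 41)/1) = 82.
  m_13 = 1*82 - 41 = 41, d_13 = (1746 - 41^2)/1 = 65/1 = 65: (m_13, d_13) = (m_1, d_1) = (41, 65), so from here the quotients repeat a_1, ..., a_12; the period length is 12.
So sqrt(1746) = [41; (1, 3, 1, 1, 1, 8, 1, 1, 1, 3, 1, 82)] with period length k = 12.
k is even, so the fundamental solution of x^2 - 1746y^2 = 1 is (p_{k-1}, q_{k-1}) = (p_11, q_11); compute convergents through index 11.
Convergents (p_i = a_i*p_{i-1} + p_{i-2}, q_i = a_i*q_{i-1} + q_{i-2} with p_{-2}=0, p_{-1}=1, q_{-2}=1, q_{-1}=0):
  i=0: a_0=41, p_0 = 41*1 + 0 = 41, q_0 = 41*0 + 1 = 1.
  i=1: a_1=1, p_1 = 1*41 + 1 = 42, q_1 = 1*1 + 0 = 1.
  i=2: a_2=3, p_2 = 3*42 + 41 = 167, q_2 = 3*1 + 1 = 4.
  i=3: a_3=1, p_3 = 1*167 + 42 = 209, q_3 = 1*4 + 1 = 5.
  i=4: a_4=1, p_4 = 1*209 + 167 = 376, q_4 = 1*5 + 4 = 9.
  i=5: a_5=1, p_5 = 1*376 + 209 = 585, q_5 = 1*9 + 5 = 14.
  i=6: a_6=8, p_6 = 8*585 + 376 = 5056, q_6 = 8*14 + 9 = 121.
  i=7: a_7=1, p_7 = 1*5056 + 585 = 5641, q_7 = 1*121 + 14 = 135.
  i=8: a_8=1, p_8 = 1*5641 + 5056 = 10697, q_8 = 1*135 + 121 = 256.
  i=9: a_9=1, p_9 = 1*10697 + 5641 = 16338, q_9 = 1*256 + 135 = 391.
  i=10: a_10=3, p_10 = 3*16338 + 10697 = 59711, q_10 = 3*391 + 256 = 1429.
  i=11: a_11=1, p_11 = 1*59711 + 16338 = 76049, q_11 = 1*1429 + 391 = 1820.
Check: 76049^2 - 1746*1820^2 = 5783450401 - 5783450400 = 1, so (x, y) = (76049, 1820) solves the equation, and by the theorem it is the least positive solution.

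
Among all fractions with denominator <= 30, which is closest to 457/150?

Expand x = 457/150 as a continued fraction with the Euclidean algorithm:
  457 = 3*150 + 7, so a_0 = 3.
  150 = 21*7 + 3, so a_1 = 21.
  7 = 2*3 + 1, so a_2 = 2.
  3 = 3*1 + 0, so a_3 = 3.
so x = [3; 21, 2, 3].
Convergents (p_i = a_i*p_{i-1} + p_{i-2}, q_i = a_i*q_{i-1} + q_{i-2} with p_{-2}=0, p_{-1}=1, q_{-2}=1, q_{-1}=0), until the denominator exceeds 30:
  i=0: a_0=3, p_0 = 3*1 + 0 = 3, q_0 = 3*0 + 1 = 1.
  i=1: a_1=21, p_1 = 21*3 + 1 = 64, q_1 = 21*1 + 0 = 21.
  i=2: a_2=2, p_2 = 2*64 + 3 = 131, q_2 = 2*21 + 1 = 43.
q_2 = 43 > 30, so the last convergent with denominator <= 30 is p_1/q_1 = 64/21.
The closest fraction with denominator <= 30 is either p_1/q_1 or the intermediate fraction (k*p_1 + p_0)/(k*q_1 + q_0) with the largest k >= 1 whose denominator stays <= 30; these approach x as k grows, and every other convergent or intermediate fraction in range is farther away.
Largest k: floor((30 - q_0)/q_1) = floor((30 - 1)/21) = 1.
That gives (1*64 + 3)/(1*21 + 1) = 67/22.
Compare the errors: |x - 64/21| = |457*21 - 64*150|/(150*21) = 3/3150, and |x - 67/22| = |457*22 - 67*150|/(150*22) = 4/3300.
Cross-multiplying, 3*3300 = 9900 < 12600 = 4*3150, so 3/3150 is smaller: the convergent 64/21 is closer to x than 67/22.

64/21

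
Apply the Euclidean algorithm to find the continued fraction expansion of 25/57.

[0; 2, 3, 1, 1, 3]

Run the Euclidean algorithm on 25 and 57; the successive quotients are the partial quotients a_0, a_1, ... (each step inverts the fractional part left over by the previous one):
  25 = 0*57 + 25, so a_0 = 0.
  57 = 2*25 + 7, so a_1 = 2.
  25 = 3*7 + 4, so a_2 = 3.
  7 = 1*4 + 3, so a_3 = 1.
  4 = 1*3 + 1, so a_4 = 1.
  3 = 3*1 + 0, so a_5 = 3.
The remainder reaches 0 after 6 divisions, so the expansion has 6 partial quotients, read off in order.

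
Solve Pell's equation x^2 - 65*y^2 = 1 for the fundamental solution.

First expand sqrt(65) as a continued fraction. With x_i = (sqrt(65) + m_i)/d_i and (m_0, d_0) = (0, 1): a_0 = floor(sqrt(65)) = 8, since 8^2 = 64 <= 65 < 81 = 9^2.
Iterate m_{i+1} = d_i*a_i - m_i, d_{i+1} = (65 - m_{i+1}^2)/d_i, a_{i+1} = floor((a_0 + m_{i+1})/d_{i+1}):
  m_1 = 1*8 - 0 = 8, d_1 = (65 - 8^2)/1 = 1/1 = 1, a_1 = floor((8 + 8)/1) = 16.
  m_2 = 1*16 - 8 = 8, d_2 = (65 - 8^2)/1 = 1/1 = 1: (m_2, d_2) = (m_1, d_1) = (8, 1), so from here the quotient a_1 repeats; the period length is 1.
So sqrt(65) = [8; (16)] with period length k = 1.
k is odd, so (p_{k-1}, q_{k-1}) only solves x^2 - 65y^2 = -1 and the fundamental solution of x^2 - 65y^2 = 1 is (p_{2k-1}, q_{2k-1}) = (p_1, q_1); compute convergents through index 1, running through the period twice.
Convergents (p_i = a_i*p_{i-1} + p_{i-2}, q_i = a_i*q_{i-1} + q_{i-2} with p_{-2}=0, p_{-1}=1, q_{-2}=1, q_{-1}=0):
  i=0: a_0=8, p_0 = 8*1 + 0 = 8, q_0 = 8*0 + 1 = 1.
  i=1: a_1=16, p_1 = 16*8 + 1 = 129, q_1 = 16*1 + 0 = 16.
Indeed p_0^2 - 65*q_0^2 = 64 - 65 = -1, not +1.
Check: 129^2 - 65*16^2 = 16641 - 16640 = 1, so (x, y) = (129, 16) solves the equation, and by the theorem it is the least positive solution.

(x, y) = (129, 16)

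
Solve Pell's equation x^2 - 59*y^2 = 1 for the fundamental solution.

First expand sqrt(59) as a continued fraction. With x_i = (sqrt(59) + m_i)/d_i and (m_0, d_0) = (0, 1): a_0 = floor(sqrt(59)) = 7, since 7^2 = 49 <= 59 < 64 = 8^2.
Iterate m_{i+1} = d_i*a_i - m_i, d_{i+1} = (59 - m_{i+1}^2)/d_i, a_{i+1} = floor((a_0 + m_{i+1})/d_{i+1}):
  m_1 = 1*7 - 0 = 7, d_1 = (59 - 7^2)/1 = 10/1 = 10, a_1 = floor((7 + 7)/10) = 1.
  m_2 = 10*1 - 7 = 3, d_2 = (59 - 3^2)/10 = 50/10 = 5, a_2 = floor((7 + 3)/5) = 2.
  m_3 = 5*2 - 3 = 7, d_3 = (59 - 7^2)/5 = 10/5 = 2, a_3 = floor((7 + 7)/2) = 7.
  m_4 = 2*7 - 7 = 7, d_4 = (59 - 7^2)/2 = 10/2 = 5, a_4 = floor((7 + 7)/5) = 2.
  m_5 = 5*2 - 7 = 3, d_5 = (59 - 3^2)/5 = 50/5 = 10, a_5 = floor((7 + 3)/10) = 1.
  m_6 = 10*1 - 3 = 7, d_6 = (59 - 7^2)/10 = 10/10 = 1, a_6 = floor((7 + 7)/1) = 14.
  m_7 = 1*14 - 7 = 7, d_7 = (59 - 7^2)/1 = 10/1 = 10: (m_7, d_7) = (m_1, d_1) = (7, 10), so from here the quotients repeat a_1, ..., a_6; the period length is 6.
So sqrt(59) = [7; (1, 2, 7, 2, 1, 14)] with period length k = 6.
k is even, so the fundamental solution of x^2 - 59y^2 = 1 is (p_{k-1}, q_{k-1}) = (p_5, q_5); compute convergents through index 5.
Convergents (p_i = a_i*p_{i-1} + p_{i-2}, q_i = a_i*q_{i-1} + q_{i-2} with p_{-2}=0, p_{-1}=1, q_{-2}=1, q_{-1}=0):
  i=0: a_0=7, p_0 = 7*1 + 0 = 7, q_0 = 7*0 + 1 = 1.
  i=1: a_1=1, p_1 = 1*7 + 1 = 8, q_1 = 1*1 + 0 = 1.
  i=2: a_2=2, p_2 = 2*8 + 7 = 23, q_2 = 2*1 + 1 = 3.
  i=3: a_3=7, p_3 = 7*23 + 8 = 169, q_3 = 7*3 + 1 = 22.
  i=4: a_4=2, p_4 = 2*169 + 23 = 361, q_4 = 2*22 + 3 = 47.
  i=5: a_5=1, p_5 = 1*361 + 169 = 530, q_5 = 1*47 + 22 = 69.
Check: 530^2 - 59*69^2 = 280900 - 280899 = 1, so (x, y) = (530, 69) solves the equation, and by the theorem it is the least positive solution.

(x, y) = (530, 69)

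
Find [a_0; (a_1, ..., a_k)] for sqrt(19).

[4; (2, 1, 3, 1, 2, 8)]

Write x_i = (sqrt(19) + m_i)/d_i with (m_0, d_0) = (0, 1). a_0 = floor(sqrt(19)) = 4, since 4^2 = 16 <= 19 < 25 = 5^2.
Iterate m_{i+1} = d_i*a_i - m_i, d_{i+1} = (19 - m_{i+1}^2)/d_i, a_{i+1} = floor((a_0 + m_{i+1})/d_{i+1}):
  m_1 = 1*4 - 0 = 4, d_1 = (19 - 4^2)/1 = 3/1 = 3, a_1 = floor((4 + 4)/3) = 2.
  m_2 = 3*2 - 4 = 2, d_2 = (19 - 2^2)/3 = 15/3 = 5, a_2 = floor((4 + 2)/5) = 1.
  m_3 = 5*1 - 2 = 3, d_3 = (19 - 3^2)/5 = 10/5 = 2, a_3 = floor((4 + 3)/2) = 3.
  m_4 = 2*3 - 3 = 3, d_4 = (19 - 3^2)/2 = 10/2 = 5, a_4 = floor((4 + 3)/5) = 1.
  m_5 = 5*1 - 3 = 2, d_5 = (19 - 2^2)/5 = 15/5 = 3, a_5 = floor((4 + 2)/3) = 2.
  m_6 = 3*2 - 2 = 4, d_6 = (19 - 4^2)/3 = 3/3 = 1, a_6 = floor((4 + 4)/1) = 8.
  m_7 = 1*8 - 4 = 4, d_7 = (19 - 4^2)/1 = 3/1 = 3: (m_7, d_7) = (m_1, d_1) = (4, 3), so from here the quotients repeat a_1, ..., a_6; the period length is 6.
Hence the expansion of sqrt(19) is a_0 = 4 followed by the repeating block 2, 1, 3, 1, 2, 8 (period 6).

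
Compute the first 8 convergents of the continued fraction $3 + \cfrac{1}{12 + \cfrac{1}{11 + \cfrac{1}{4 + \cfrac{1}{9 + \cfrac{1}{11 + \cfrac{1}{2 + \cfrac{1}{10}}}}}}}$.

Using the convergent recurrence p_i = a_i*p_{i-1} + p_{i-2}, q_i = a_i*q_{i-1} + q_{i-2} with p_{-2}=0, p_{-1}=1, q_{-2}=1, q_{-1}=0:
  i=0: a_0=3, p_0 = 3*1 + 0 = 3, q_0 = 3*0 + 1 = 1.
  i=1: a_1=12, p_1 = 12*3 + 1 = 37, q_1 = 12*1 + 0 = 12.
  i=2: a_2=11, p_2 = 11*37 + 3 = 410, q_2 = 11*12 + 1 = 133.
  i=3: a_3=4, p_3 = 4*410 + 37 = 1677, q_3 = 4*133 + 12 = 544.
  i=4: a_4=9, p_4 = 9*1677 + 410 = 15503, q_4 = 9*544 + 133 = 5029.
  i=5: a_5=11, p_5 = 11*15503 + 1677 = 172210, q_5 = 11*5029 + 544 = 55863.
  i=6: a_6=2, p_6 = 2*172210 + 15503 = 359923, q_6 = 2*55863 + 5029 = 116755.
  i=7: a_7=10, p_7 = 10*359923 + 172210 = 3771440, q_7 = 10*116755 + 55863 = 1223413.

3/1, 37/12, 410/133, 1677/544, 15503/5029, 172210/55863, 359923/116755, 3771440/1223413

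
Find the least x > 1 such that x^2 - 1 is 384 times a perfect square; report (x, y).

First expand sqrt(384) as a continued fraction. With x_i = (sqrt(384) + m_i)/d_i and (m_0, d_0) = (0, 1): a_0 = floor(sqrt(384)) = 19, since 19^2 = 361 <= 384 < 400 = 20^2.
Iterate m_{i+1} = d_i*a_i - m_i, d_{i+1} = (384 - m_{i+1}^2)/d_i, a_{i+1} = floor((a_0 + m_{i+1})/d_{i+1}):
  m_1 = 1*19 - 0 = 19, d_1 = (384 - 19^2)/1 = 23/1 = 23, a_1 = floor((19 + 19)/23) = 1.
  m_2 = 23*1 - 19 = 4, d_2 = (384 - 4^2)/23 = 368/23 = 16, a_2 = floor((19 + 4)/16) = 1.
  m_3 = 16*1 - 4 = 12, d_3 = (384 - 12^2)/16 = 240/16 = 15, a_3 = floor((19 + 12)/15) = 2.
  m_4 = 15*2 - 12 = 18, d_4 = (384 - 18^2)/15 = 60/15 = 4, a_4 = floor((19 + 18)/4) = 9.
  m_5 = 4*9 - 18 = 18, d_5 = (384 - 18^2)/4 = 60/4 = 15, a_5 = floor((19 + 18)/15) = 2.
  m_6 = 15*2 - 18 = 12, d_6 = (384 - 12^2)/15 = 240/15 = 16, a_6 = floor((19 + 12)/16) = 1.
  m_7 = 16*1 - 12 = 4, d_7 = (384 - 4^2)/16 = 368/16 = 23, a_7 = floor((19 + 4)/23) = 1.
  m_8 = 23*1 - 4 = 19, d_8 = (384 - 19^2)/23 = 23/23 = 1, a_8 = floor((19 + 19)/1) = 38.
  m_9 = 1*38 - 19 = 19, d_9 = (384 - 19^2)/1 = 23/1 = 23: (m_9, d_9) = (m_1, d_1) = (19, 23), so from here the quotients repeat a_1, ..., a_8; the period length is 8.
So sqrt(384) = [19; (1, 1, 2, 9, 2, 1, 1, 38)] with period length k = 8.
k is even, so the fundamental solution of x^2 - 384y^2 = 1 is (p_{k-1}, q_{k-1}) = (p_7, q_7); compute convergents through index 7.
Convergents (p_i = a_i*p_{i-1} + p_{i-2}, q_i = a_i*q_{i-1} + q_{i-2} with p_{-2}=0, p_{-1}=1, q_{-2}=1, q_{-1}=0):
  i=0: a_0=19, p_0 = 19*1 + 0 = 19, q_0 = 19*0 + 1 = 1.
  i=1: a_1=1, p_1 = 1*19 + 1 = 20, q_1 = 1*1 + 0 = 1.
  i=2: a_2=1, p_2 = 1*20 + 19 = 39, q_2 = 1*1 + 1 = 2.
  i=3: a_3=2, p_3 = 2*39 + 20 = 98, q_3 = 2*2 + 1 = 5.
  i=4: a_4=9, p_4 = 9*98 + 39 = 921, q_4 = 9*5 + 2 = 47.
  i=5: a_5=2, p_5 = 2*921 + 98 = 1940, q_5 = 2*47 + 5 = 99.
  i=6: a_6=1, p_6 = 1*1940 + 921 = 2861, q_6 = 1*99 + 47 = 146.
  i=7: a_7=1, p_7 = 1*2861 + 1940 = 4801, q_7 = 1*146 + 99 = 245.
Check: 4801^2 - 384*245^2 = 23049601 - 23049600 = 1, so (x, y) = (4801, 245) solves the equation, and by the theorem it is the least positive solution.

(x, y) = (4801, 245)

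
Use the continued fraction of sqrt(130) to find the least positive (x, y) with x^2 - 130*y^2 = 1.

(x, y) = (6499, 570)

First expand sqrt(130) as a continued fraction. With x_i = (sqrt(130) + m_i)/d_i and (m_0, d_0) = (0, 1): a_0 = floor(sqrt(130)) = 11, since 11^2 = 121 <= 130 < 144 = 12^2.
Iterate m_{i+1} = d_i*a_i - m_i, d_{i+1} = (130 - m_{i+1}^2)/d_i, a_{i+1} = floor((a_0 + m_{i+1})/d_{i+1}):
  m_1 = 1*11 - 0 = 11, d_1 = (130 - 11^2)/1 = 9/1 = 9, a_1 = floor((11 + 11)/9) = 2.
  m_2 = 9*2 - 11 = 7, d_2 = (130 - 7^2)/9 = 81/9 = 9, a_2 = floor((11 + 7)/9) = 2.
  m_3 = 9*2 - 7 = 11, d_3 = (130 - 11^2)/9 = 9/9 = 1, a_3 = floor((11 + 11)/1) = 22.
  m_4 = 1*22 - 11 = 11, d_4 = (130 - 11^2)/1 = 9/1 = 9: (m_4, d_4) = (m_1, d_1) = (11, 9), so from here the quotients repeat a_1, ..., a_3; the period length is 3.
So sqrt(130) = [11; (2, 2, 22)] with period length k = 3.
k is odd, so (p_{k-1}, q_{k-1}) only solves x^2 - 130y^2 = -1 and the fundamental solution of x^2 - 130y^2 = 1 is (p_{2k-1}, q_{2k-1}) = (p_5, q_5); compute convergents through index 5, running through the period twice.
Convergents (p_i = a_i*p_{i-1} + p_{i-2}, q_i = a_i*q_{i-1} + q_{i-2} with p_{-2}=0, p_{-1}=1, q_{-2}=1, q_{-1}=0):
  i=0: a_0=11, p_0 = 11*1 + 0 = 11, q_0 = 11*0 + 1 = 1.
  i=1: a_1=2, p_1 = 2*11 + 1 = 23, q_1 = 2*1 + 0 = 2.
  i=2: a_2=2, p_2 = 2*23 + 11 = 57, q_2 = 2*2 + 1 = 5.
  i=3: a_3=22, p_3 = 22*57 + 23 = 1277, q_3 = 22*5 + 2 = 112.
  i=4: a_4=2, p_4 = 2*1277 + 57 = 2611, q_4 = 2*112 + 5 = 229.
  i=5: a_5=2, p_5 = 2*2611 + 1277 = 6499, q_5 = 2*229 + 112 = 570.
Indeed p_2^2 - 130*q_2^2 = 3249 - 3250 = -1, not +1.
Check: 6499^2 - 130*570^2 = 42237001 - 42237000 = 1, so (x, y) = (6499, 570) solves the equation, and by the theorem it is the least positive solution.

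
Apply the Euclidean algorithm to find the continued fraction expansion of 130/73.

Run the Euclidean algorithm on 130 and 73; the successive quotients are the partial quotients a_0, a_1, ... (each step inverts the fractional part left over by the previous one):
  130 = 1*73 + 57, so a_0 = 1.
  73 = 1*57 + 16, so a_1 = 1.
  57 = 3*16 + 9, so a_2 = 3.
  16 = 1*9 + 7, so a_3 = 1.
  9 = 1*7 + 2, so a_4 = 1.
  7 = 3*2 + 1, so a_5 = 3.
  2 = 2*1 + 0, so a_6 = 2.
The remainder reaches 0 after 7 divisions, so the expansion has 7 partial quotients, read off in order.

[1; 1, 3, 1, 1, 3, 2]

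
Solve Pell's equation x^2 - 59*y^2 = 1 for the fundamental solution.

First expand sqrt(59) as a continued fraction. With x_i = (sqrt(59) + m_i)/d_i and (m_0, d_0) = (0, 1): a_0 = floor(sqrt(59)) = 7, since 7^2 = 49 <= 59 < 64 = 8^2.
Iterate m_{i+1} = d_i*a_i - m_i, d_{i+1} = (59 - m_{i+1}^2)/d_i, a_{i+1} = floor((a_0 + m_{i+1})/d_{i+1}):
  m_1 = 1*7 - 0 = 7, d_1 = (59 - 7^2)/1 = 10/1 = 10, a_1 = floor((7 + 7)/10) = 1.
  m_2 = 10*1 - 7 = 3, d_2 = (59 - 3^2)/10 = 50/10 = 5, a_2 = floor((7 + 3)/5) = 2.
  m_3 = 5*2 - 3 = 7, d_3 = (59 - 7^2)/5 = 10/5 = 2, a_3 = floor((7 + 7)/2) = 7.
  m_4 = 2*7 - 7 = 7, d_4 = (59 - 7^2)/2 = 10/2 = 5, a_4 = floor((7 + 7)/5) = 2.
  m_5 = 5*2 - 7 = 3, d_5 = (59 - 3^2)/5 = 50/5 = 10, a_5 = floor((7 + 3)/10) = 1.
  m_6 = 10*1 - 3 = 7, d_6 = (59 - 7^2)/10 = 10/10 = 1, a_6 = floor((7 + 7)/1) = 14.
  m_7 = 1*14 - 7 = 7, d_7 = (59 - 7^2)/1 = 10/1 = 10: (m_7, d_7) = (m_1, d_1) = (7, 10), so from here the quotients repeat a_1, ..., a_6; the period length is 6.
So sqrt(59) = [7; (1, 2, 7, 2, 1, 14)] with period length k = 6.
k is even, so the fundamental solution of x^2 - 59y^2 = 1 is (p_{k-1}, q_{k-1}) = (p_5, q_5); compute convergents through index 5.
Convergents (p_i = a_i*p_{i-1} + p_{i-2}, q_i = a_i*q_{i-1} + q_{i-2} with p_{-2}=0, p_{-1}=1, q_{-2}=1, q_{-1}=0):
  i=0: a_0=7, p_0 = 7*1 + 0 = 7, q_0 = 7*0 + 1 = 1.
  i=1: a_1=1, p_1 = 1*7 + 1 = 8, q_1 = 1*1 + 0 = 1.
  i=2: a_2=2, p_2 = 2*8 + 7 = 23, q_2 = 2*1 + 1 = 3.
  i=3: a_3=7, p_3 = 7*23 + 8 = 169, q_3 = 7*3 + 1 = 22.
  i=4: a_4=2, p_4 = 2*169 + 23 = 361, q_4 = 2*22 + 3 = 47.
  i=5: a_5=1, p_5 = 1*361 + 169 = 530, q_5 = 1*47 + 22 = 69.
Check: 530^2 - 59*69^2 = 280900 - 280899 = 1, so (x, y) = (530, 69) solves the equation, and by the theorem it is the least positive solution.

(x, y) = (530, 69)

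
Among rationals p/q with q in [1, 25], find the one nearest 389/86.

Expand x = 389/86 as a continued fraction with the Euclidean algorithm:
  389 = 4*86 + 45, so a_0 = 4.
  86 = 1*45 + 41, so a_1 = 1.
  45 = 1*41 + 4, so a_2 = 1.
  41 = 10*4 + 1, so a_3 = 10.
  4 = 4*1 + 0, so a_4 = 4.
so x = [4; 1, 1, 10, 4].
Convergents (p_i = a_i*p_{i-1} + p_{i-2}, q_i = a_i*q_{i-1} + q_{i-2} with p_{-2}=0, p_{-1}=1, q_{-2}=1, q_{-1}=0), until the denominator exceeds 25:
  i=0: a_0=4, p_0 = 4*1 + 0 = 4, q_0 = 4*0 + 1 = 1.
  i=1: a_1=1, p_1 = 1*4 + 1 = 5, q_1 = 1*1 + 0 = 1.
  i=2: a_2=1, p_2 = 1*5 + 4 = 9, q_2 = 1*1 + 1 = 2.
  i=3: a_3=10, p_3 = 10*9 + 5 = 95, q_3 = 10*2 + 1 = 21.
  i=4: a_4=4, p_4 = 4*95 + 9 = 389, q_4 = 4*21 + 2 = 86.
q_4 = 86 > 25, so the last convergent with denominator <= 25 is p_3/q_3 = 95/21.
The closest fraction with denominator <= 25 is either p_3/q_3 or the intermediate fraction (k*p_3 + p_2)/(k*q_3 + q_2) with the largest k >= 1 whose denominator stays <= 25; these approach x as k grows, and every other convergent or intermediate fraction in range is farther away.
Largest k: floor((25 - q_2)/q_3) = floor((25 - 2)/21) = 1.
That gives (1*95 + 9)/(1*21 + 2) = 104/23.
Compare the errors: |x - 95/21| = |389*21 - 95*86|/(86*21) = 1/1806, and |x - 104/23| = |389*23 - 104*86|/(86*23) = 3/1978.
Cross-multiplying, 1*1978 = 1978 < 5418 = 3*1806, so 1/1806 is smaller: the convergent 95/21 is closer to x than 104/23.

95/21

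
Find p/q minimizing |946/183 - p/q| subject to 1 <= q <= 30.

Expand x = 946/183 as a continued fraction with the Euclidean algorithm:
  946 = 5*183 + 31, so a_0 = 5.
  183 = 5*31 + 28, so a_1 = 5.
  31 = 1*28 + 3, so a_2 = 1.
  28 = 9*3 + 1, so a_3 = 9.
  3 = 3*1 + 0, so a_4 = 3.
so x = [5; 5, 1, 9, 3].
Convergents (p_i = a_i*p_{i-1} + p_{i-2}, q_i = a_i*q_{i-1} + q_{i-2} with p_{-2}=0, p_{-1}=1, q_{-2}=1, q_{-1}=0), until the denominator exceeds 30:
  i=0: a_0=5, p_0 = 5*1 + 0 = 5, q_0 = 5*0 + 1 = 1.
  i=1: a_1=5, p_1 = 5*5 + 1 = 26, q_1 = 5*1 + 0 = 5.
  i=2: a_2=1, p_2 = 1*26 + 5 = 31, q_2 = 1*5 + 1 = 6.
  i=3: a_3=9, p_3 = 9*31 + 26 = 305, q_3 = 9*6 + 5 = 59.
q_3 = 59 > 30, so the last convergent with denominator <= 30 is p_2/q_2 = 31/6.
The closest fraction with denominator <= 30 is either p_2/q_2 or the intermediate fraction (k*p_2 + p_1)/(k*q_2 + q_1) with the largest k >= 1 whose denominator stays <= 30; these approach x as k grows, and every other convergent or intermediate fraction in range is farther away.
Largest k: floor((30 - q_1)/q_2) = floor((30 - 5)/6) = 4.
That gives (4*31 + 26)/(4*6 + 5) = 150/29.
Compare the errors: |x - 31/6| = |946*6 - 31*183|/(183*6) = 3/1098, and |x - 150/29| = |946*29 - 150*183|/(183*29) = 16/5307.
Cross-multiplying, 3*5307 = 15921 < 17568 = 16*1098, so 3/1098 is smaller: the convergent 31/6 is closer to x than 150/29.

31/6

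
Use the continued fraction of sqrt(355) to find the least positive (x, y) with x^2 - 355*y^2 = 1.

First expand sqrt(355) as a continued fraction. With x_i = (sqrt(355) + m_i)/d_i and (m_0, d_0) = (0, 1): a_0 = floor(sqrt(355)) = 18, since 18^2 = 324 <= 355 < 361 = 19^2.
Iterate m_{i+1} = d_i*a_i - m_i, d_{i+1} = (355 - m_{i+1}^2)/d_i, a_{i+1} = floor((a_0 + m_{i+1})/d_{i+1}):
  m_1 = 1*18 - 0 = 18, d_1 = (355 - 18^2)/1 = 31/1 = 31, a_1 = floor((18 + 18)/31) = 1.
  m_2 = 31*1 - 18 = 13, d_2 = (355 - 13^2)/31 = 186/31 = 6, a_2 = floor((18 + 13)/6) = 5.
  m_3 = 6*5 - 13 = 17, d_3 = (355 - 17^2)/6 = 66/6 = 11, a_3 = floor((18 + 17)/11) = 3.
  m_4 = 11*3 - 17 = 16, d_4 = (355 - 16^2)/11 = 99/11 = 9, a_4 = floor((18 + 16)/9) = 3.
  m_5 = 9*3 - 16 = 11, d_5 = (355 - 11^2)/9 = 234/9 = 26, a_5 = floor((18 + 11)/26) = 1.
  m_6 = 26*1 - 11 = 15, d_6 = (355 - 15^2)/26 = 130/26 = 5, a_6 = floor((18 + 15)/5) = 6.
  m_7 = 5*6 - 15 = 15, d_7 = (355 - 15^2)/5 = 130/5 = 26, a_7 = floor((18 + 15)/26) = 1.
  m_8 = 26*1 - 15 = 11, d_8 = (355 - 11^2)/26 = 234/26 = 9, a_8 = floor((18 + 11)/9) = 3.
  m_9 = 9*3 - 11 = 16, d_9 = (355 - 16^2)/9 = 99/9 = 11, a_9 = floor((18 + 16)/11) = 3.
  m_10 = 11*3 - 16 = 17, d_10 = (355 - 17^2)/11 = 66/11 = 6, a_10 = floor((18 + 17)/6) = 5.
  m_11 = 6*5 - 17 = 13, d_11 = (355 - 13^2)/6 = 186/6 = 31, a_11 = floor((18 + 13)/31) = 1.
  m_12 = 31*1 - 13 = 18, d_12 = (355 - 18^2)/31 = 31/31 = 1, a_12 = floor((18 + 18)/1) = 36.
  m_13 = 1*36 - 18 = 18, d_13 = (355 - 18^2)/1 = 31/1 = 31: (m_13, d_13) = (m_1, d_1) = (18, 31), so from here the quotients repeat a_1, ..., a_12; the period length is 12.
So sqrt(355) = [18; (1, 5, 3, 3, 1, 6, 1, 3, 3, 5, 1, 36)] with period length k = 12.
k is even, so the fundamental solution of x^2 - 355y^2 = 1 is (p_{k-1}, q_{k-1}) = (p_11, q_11); compute convergents through index 11.
Convergents (p_i = a_i*p_{i-1} + p_{i-2}, q_i = a_i*q_{i-1} + q_{i-2} with p_{-2}=0, p_{-1}=1, q_{-2}=1, q_{-1}=0):
  i=0: a_0=18, p_0 = 18*1 + 0 = 18, q_0 = 18*0 + 1 = 1.
  i=1: a_1=1, p_1 = 1*18 + 1 = 19, q_1 = 1*1 + 0 = 1.
  i=2: a_2=5, p_2 = 5*19 + 18 = 113, q_2 = 5*1 + 1 = 6.
  i=3: a_3=3, p_3 = 3*113 + 19 = 358, q_3 = 3*6 + 1 = 19.
  i=4: a_4=3, p_4 = 3*358 + 113 = 1187, q_4 = 3*19 + 6 = 63.
  i=5: a_5=1, p_5 = 1*1187 + 358 = 1545, q_5 = 1*63 + 19 = 82.
  i=6: a_6=6, p_6 = 6*1545 + 1187 = 10457, q_6 = 6*82 + 63 = 555.
  i=7: a_7=1, p_7 = 1*10457 + 1545 = 12002, q_7 = 1*555 + 82 = 637.
  i=8: a_8=3, p_8 = 3*12002 + 10457 = 46463, q_8 = 3*637 + 555 = 2466.
  i=9: a_9=3, p_9 = 3*46463 + 12002 = 151391, q_9 = 3*2466 + 637 = 8035.
  i=10: a_10=5, p_10 = 5*151391 + 46463 = 803418, q_10 = 5*8035 + 2466 = 42641.
  i=11: a_11=1, p_11 = 1*803418 + 151391 = 954809, q_11 = 1*42641 + 8035 = 50676.
Check: 954809^2 - 355*50676^2 = 911660226481 - 911660226480 = 1, so (x, y) = (954809, 50676) solves the equation, and by the theorem it is the least positive solution.

(x, y) = (954809, 50676)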